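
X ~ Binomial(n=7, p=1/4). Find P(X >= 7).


P(X>=7) = P(X=7)
= 1/16384
= 1/16384

1/16384


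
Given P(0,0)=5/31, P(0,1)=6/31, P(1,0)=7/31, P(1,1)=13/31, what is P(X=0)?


P(X=0) = P(0,0)+P(0,1) = 5/31 + 6/31 = 11/31

11/31


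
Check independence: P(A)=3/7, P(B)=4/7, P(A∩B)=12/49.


P(A)*P(B) = 3/7*4/7 = 12/49
P(A∩B) = 12/49, which equals P(A)P(B), so independent

Yes, A and B are independent


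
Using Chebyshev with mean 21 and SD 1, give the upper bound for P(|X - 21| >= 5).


k = 5/1 = 5
Chebyshev: P(|X-mu| >= k*sigma) <= 1/k^2 = 1/5^2 = 1/25

1/25


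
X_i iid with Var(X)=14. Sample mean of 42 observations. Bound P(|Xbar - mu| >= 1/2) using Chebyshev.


Var(Xbar) = Var(X)/n = 14/42
Chebyshev: P(|Xbar-mu| >= 1/2) <= Var(Xbar)/(1/2)^2 = (1/3)/(1/4) = 4/3
Bound exceeds 1, so trivial bound: 1

1


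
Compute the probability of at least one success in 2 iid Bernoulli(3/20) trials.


P(at least one) = 1 - P(none)
P(none) = (1 - 3/20)^2 = (17/20)^2 = 289/400
P(at least one) = 1 - 289/400 = 111/400

111/400


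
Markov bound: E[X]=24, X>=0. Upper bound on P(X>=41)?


Markov: P(X >= a) <= E[X]/a
P(X >= 41) <= 24/41

24/41


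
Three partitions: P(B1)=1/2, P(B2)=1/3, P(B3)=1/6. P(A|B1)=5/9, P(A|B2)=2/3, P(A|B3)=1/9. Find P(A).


P(A) = P(A|B1)P(B1) + P(A|B2)P(B2) + P(A|B3)P(B3)
= 5/9*1/2 + 2/3*1/3 + 1/9*1/6
= 5/18 + 2/9 + 1/54 = 14/27

14/27


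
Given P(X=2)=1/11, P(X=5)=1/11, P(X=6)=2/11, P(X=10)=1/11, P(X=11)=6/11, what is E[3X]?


E[3X] = sum(g(x)*P(x))
= 6*1/11 + 15*1/11 + 18*2/11 + 30*1/11 + 33*6/11
= 285/11

285/11


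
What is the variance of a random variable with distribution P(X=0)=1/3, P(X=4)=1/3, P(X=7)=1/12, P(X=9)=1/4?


E[X] = 25/6, E[X^2] = 89/3
Var(X) = E[X^2] - (E[X])^2 = 89/3 - (25/6)^2 = 443/36

443/36


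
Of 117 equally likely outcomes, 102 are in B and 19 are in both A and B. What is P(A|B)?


P(A|B) = P(A∩B)/P(B) = (19/117)/(102/117) = 19/102

19/102


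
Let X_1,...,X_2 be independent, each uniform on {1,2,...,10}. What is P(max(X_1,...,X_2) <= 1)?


P(max <= 1) = P(all X_i <= 1) = (P(X_1 <= 1))^2
= (1/10)^2 = 1/100

1/100


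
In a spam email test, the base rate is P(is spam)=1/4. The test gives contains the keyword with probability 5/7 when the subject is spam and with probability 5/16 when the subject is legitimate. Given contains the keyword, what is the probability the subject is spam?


P(A) = P(A|B)P(B) + P(A|B')P(B') = 5/7*1/4 + 5/16*3/4 = 185/448
P(B|A) = P(A|B)P(B)/P(A) = (5/28)/(185/448) = 16/37

16/37


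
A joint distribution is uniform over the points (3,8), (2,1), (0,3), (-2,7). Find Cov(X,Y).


E[X]=3/4, E[Y]=19/4, E[XY]=3
Cov(X,Y) = E[XY] - E[X]E[Y] = 3 - 3/4*19/4 = -9/16

-9/16


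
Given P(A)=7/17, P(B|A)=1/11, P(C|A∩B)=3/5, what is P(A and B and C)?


P(A∩B∩C) = P(A) * P(B|A) * P(C|A∩B)
= 7/17 * 1/11 * 3/5
= 7/187 * 3/5 = 21/935

21/935


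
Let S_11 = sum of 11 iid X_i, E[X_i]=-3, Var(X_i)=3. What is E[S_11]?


E[S_n] = n*E[X_1] = 11*-3 = -33

-33


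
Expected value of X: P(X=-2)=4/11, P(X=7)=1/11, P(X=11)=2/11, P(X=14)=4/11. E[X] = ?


E[X] = sum(x * P(x))
= -2*4/11 + 7*1/11 + 11*2/11 + 14*4/11
= 7

7


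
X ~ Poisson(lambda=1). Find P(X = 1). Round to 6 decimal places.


P(X=1) = e^(-1) * 1^1 / 1!
≈ 0.3678794412 * 1 / 1
≈ 0.367879

0.367879


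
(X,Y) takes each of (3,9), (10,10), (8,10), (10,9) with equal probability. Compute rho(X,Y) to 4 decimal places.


Cov(X,Y) = 0.6250, Var(X) = 8.1875, Var(Y) = 0.2500
rho = Cov/(sqrt(VarX)*sqrt(VarY)) = 0.4369

0.4369


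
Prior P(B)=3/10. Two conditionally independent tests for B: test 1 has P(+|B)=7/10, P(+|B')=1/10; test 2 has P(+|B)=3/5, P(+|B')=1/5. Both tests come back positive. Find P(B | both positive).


After test 1: P(+) = 7/10*3/10 + 1/10*7/10 = 7/25
P(B|+) = (21/100)/(7/25) = 3/4
After test 2 (use post1 as new prior): P(+) = 3/5*3/4 + 1/5*1/4 = 1/2
P(B|+,+) = (9/20)/(1/2) = 9/10

9/10


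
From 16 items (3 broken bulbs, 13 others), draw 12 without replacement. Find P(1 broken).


P(X=1) = C(3,1)*C(13,11) / C(16,12)
= 3*78 / 1820
= 234/1820 = 9/70

9/70


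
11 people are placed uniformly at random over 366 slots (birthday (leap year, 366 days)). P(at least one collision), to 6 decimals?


P(all different) = prod((366-i)/366 for i=0..10) = 0.859219
P(at least one match) = 1 - 0.859219 = 0.140781

0.140781


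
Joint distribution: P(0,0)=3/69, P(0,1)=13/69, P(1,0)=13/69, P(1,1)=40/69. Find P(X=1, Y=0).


Read from table: P(X=1, Y=0) = 13/69

13/69


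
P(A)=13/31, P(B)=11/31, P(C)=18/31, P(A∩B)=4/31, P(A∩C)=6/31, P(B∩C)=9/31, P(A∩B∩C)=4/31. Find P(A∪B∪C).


P(A∪B∪C) = P(A)+P(B)+P(C) - P(AB)-P(AC)-P(BC) + P(ABC)
= 13/31+11/31+18/31 - 4/31-6/31-9/31 + 4/31
= 27/31

27/31


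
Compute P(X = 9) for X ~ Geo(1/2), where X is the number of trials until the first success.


P(X=9) = (1-p)^8 * p = (1/2)^8 * 1/2
= 1/256 * 1/2 = 1/512

1/512


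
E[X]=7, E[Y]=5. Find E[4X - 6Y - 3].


E[4X - 6Y - 3] = 4*E[X] - 6*E[Y] - 3
= (4)*(7) + (-6)*(5) + (-3)
= 28 - 30 - 3 = -5

-5


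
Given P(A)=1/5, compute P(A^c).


P(A') = 1 - P(A) = 1 - 1/5 = 4/5

4/5


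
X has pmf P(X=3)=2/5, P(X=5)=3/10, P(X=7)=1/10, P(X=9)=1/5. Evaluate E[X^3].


E[X^3] = sum(x^3 * P(x))
= 27*2/5 + 125*3/10 + 343*1/10 + 729*1/5
= 1142/5

1142/5


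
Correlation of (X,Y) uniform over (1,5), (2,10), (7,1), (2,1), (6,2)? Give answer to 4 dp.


Cov(X,Y) = -4.4800, Var(X) = 5.8400, Var(Y) = 11.7600
rho = Cov/(sqrt(VarX)*sqrt(VarY)) = -0.5406

-0.5406


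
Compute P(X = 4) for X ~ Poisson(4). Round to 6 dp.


P(X=4) = e^(-4) * 4^4 / 4!
≈ 0.01831563889 * 256 / 24
≈ 0.195367

0.195367


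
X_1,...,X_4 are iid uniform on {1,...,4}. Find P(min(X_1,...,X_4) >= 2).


P(min >= 2) = P(all X_i >= 2) = (P(X_1 >= 2))^4
= (3/4)^4 = 81/256

81/256


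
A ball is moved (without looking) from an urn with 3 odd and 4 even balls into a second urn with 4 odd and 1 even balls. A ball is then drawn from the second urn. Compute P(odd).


P(transfer odd) = 3/7; P(transfer even) = 4/7
If odd transferred: Urn II has 5 odd of 6, so P(odd|odd moved) = 5/6
If even transferred: Urn II has 4 odd of 6, so P(odd|even moved) = 2/3
By total probability: P(odd) = 3/7*5/6 + 4/7*2/3 = 31/42

31/42


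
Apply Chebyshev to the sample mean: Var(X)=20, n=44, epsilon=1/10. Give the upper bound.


Var(Xbar) = Var(X)/n = 20/44
Chebyshev: P(|Xbar-mu| >= 1/10) <= Var(Xbar)/(1/10)^2 = (5/11)/(1/100) = 500/11
Bound exceeds 1, so trivial bound: 1

1


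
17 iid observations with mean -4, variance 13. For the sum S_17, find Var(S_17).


By independence, Var(S_n) = n*Var(X_1) = 17*13 = 221

221


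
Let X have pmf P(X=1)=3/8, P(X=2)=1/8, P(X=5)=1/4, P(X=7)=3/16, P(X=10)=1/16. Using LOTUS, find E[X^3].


E[X^3] = sum(g(x)*P(x))
= 1*3/8 + 8*1/8 + 125*1/4 + 343*3/16 + 1000*1/16
= 2551/16

2551/16


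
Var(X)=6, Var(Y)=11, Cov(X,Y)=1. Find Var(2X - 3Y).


Var(2X - 3Y) = 2^2*Var(X) + (-3)^2*Var(Y) + 2*2*(-3)*Cov(X,Y)
= 4*6 + 9*11 - 12*1
= 24 + 99 - 12 = 111

111


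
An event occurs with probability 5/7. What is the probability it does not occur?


P(A') = 1 - P(A) = 1 - 5/7 = 2/7

2/7


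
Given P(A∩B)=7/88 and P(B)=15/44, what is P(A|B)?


P(A|B) = P(A∩B)/P(B) = (14/176)/(60/176) = 14/60 = 7/30

7/30


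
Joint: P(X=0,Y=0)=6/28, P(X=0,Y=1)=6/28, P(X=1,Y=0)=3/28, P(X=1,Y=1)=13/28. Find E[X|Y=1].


P(Y=1) = 19/28
E[X|Y=1] = (0*6 + 1*13)/19 = 13/19

13/19


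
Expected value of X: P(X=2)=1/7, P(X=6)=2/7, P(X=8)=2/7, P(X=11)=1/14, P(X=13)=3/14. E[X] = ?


E[X] = sum(x * P(x))
= 2*1/7 + 6*2/7 + 8*2/7 + 11*1/14 + 13*3/14
= 55/7

55/7


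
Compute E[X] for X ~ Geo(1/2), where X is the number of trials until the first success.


For geometric (trials until first success), E[X] = 1/p = 1/(1/2) = 2

2


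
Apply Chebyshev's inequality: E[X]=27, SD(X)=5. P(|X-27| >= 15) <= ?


k = 15/5 = 3
Chebyshev: P(|X-mu| >= k*sigma) <= 1/k^2 = 1/3^2 = 1/9

1/9


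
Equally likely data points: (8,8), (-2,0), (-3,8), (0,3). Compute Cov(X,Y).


E[X]=3/4, E[Y]=19/4, E[XY]=10
Cov(X,Y) = E[XY] - E[X]E[Y] = 10 - 3/4*19/4 = 103/16

103/16


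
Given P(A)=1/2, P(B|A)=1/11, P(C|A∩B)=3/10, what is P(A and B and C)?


P(A∩B∩C) = P(A) * P(B|A) * P(C|A∩B)
= 1/2 * 1/11 * 3/10
= 1/22 * 3/10 = 3/220

3/220


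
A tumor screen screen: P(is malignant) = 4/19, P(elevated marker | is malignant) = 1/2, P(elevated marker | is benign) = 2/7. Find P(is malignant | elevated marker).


P(A) = P(A|B)P(B) + P(A|B')P(B') = 1/2*4/19 + 2/7*15/19 = 44/133
P(B|A) = P(A|B)P(B)/P(A) = (2/19)/(44/133) = 7/22

7/22


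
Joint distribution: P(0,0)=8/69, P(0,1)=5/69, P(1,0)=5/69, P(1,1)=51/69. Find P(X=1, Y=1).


Read from table: P(X=1, Y=1) = 51/69 = 17/23

17/23


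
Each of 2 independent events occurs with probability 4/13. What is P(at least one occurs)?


P(at least one) = 1 - P(none)
P(none) = (1 - 4/13)^2 = (9/13)^2 = 81/169
P(at least one) = 1 - 81/169 = 88/169

88/169


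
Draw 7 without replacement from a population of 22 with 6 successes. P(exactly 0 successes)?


P(X=0) = C(6,0)*C(16,7) / C(22,7)
= 1*11440 / 170544
= 11440/170544 = 65/969

65/969


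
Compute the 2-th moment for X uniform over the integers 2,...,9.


E[X^2] = (1/8) * sum(x^2 for x=2..9)
= 284/8 = 71/2

71/2


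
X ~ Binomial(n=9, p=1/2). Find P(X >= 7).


P(X>=7) = P(X=7) + P(X=8) + P(X=9)
= 9/128 + 9/512 + 1/512
= 23/256

23/256


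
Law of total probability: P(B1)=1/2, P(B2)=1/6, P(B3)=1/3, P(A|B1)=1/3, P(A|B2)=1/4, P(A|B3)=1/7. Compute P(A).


P(A) = P(A|B1)P(B1) + P(A|B2)P(B2) + P(A|B3)P(B3)
= 1/3*1/2 + 1/4*1/6 + 1/7*1/3
= 1/6 + 1/24 + 1/21 = 43/168

43/168


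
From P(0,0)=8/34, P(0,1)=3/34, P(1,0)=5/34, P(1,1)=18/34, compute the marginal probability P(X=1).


P(X=1) = P(1,0)+P(1,1) = 5/34 + 18/34 = 23/34

23/34


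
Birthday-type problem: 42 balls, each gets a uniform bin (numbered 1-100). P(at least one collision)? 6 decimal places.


P(all different) = prod((100-i)/100 for i=0..41) = 0.000040
P(at least one match) = 1 - 0.000040 = 0.999960

0.999960


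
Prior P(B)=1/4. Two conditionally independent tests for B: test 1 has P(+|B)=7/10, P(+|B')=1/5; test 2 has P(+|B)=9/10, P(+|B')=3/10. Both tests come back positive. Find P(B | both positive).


After test 1: P(+) = 7/10*1/4 + 1/5*3/4 = 13/40
P(B|+) = (7/40)/(13/40) = 7/13
After test 2 (use post1 as new prior): P(+) = 9/10*7/13 + 3/10*6/13 = 81/130
P(B|+,+) = (63/130)/(81/130) = 7/9

7/9


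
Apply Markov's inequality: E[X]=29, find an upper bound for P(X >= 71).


Markov: P(X >= a) <= E[X]/a
P(X >= 71) <= 29/71

29/71


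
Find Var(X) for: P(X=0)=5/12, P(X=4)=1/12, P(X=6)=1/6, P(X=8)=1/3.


E[X] = 4, E[X^2] = 86/3
Var(X) = E[X^2] - (E[X])^2 = 86/3 - (4)^2 = 38/3

38/3


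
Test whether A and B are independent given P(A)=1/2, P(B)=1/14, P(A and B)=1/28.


P(A)*P(B) = 1/2*1/14 = 1/28
P(A∩B) = 1/28, which equals P(A)P(B), so independent

Yes, A and B are independent


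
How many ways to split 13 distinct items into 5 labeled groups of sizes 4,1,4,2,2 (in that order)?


13! = 6227020800
Denominator: 4!=24 * 1!=1 * 4!=24 * 2!=2 * 2!=2
Coefficient = 6227020800 / 2304 = 2702700

2702700


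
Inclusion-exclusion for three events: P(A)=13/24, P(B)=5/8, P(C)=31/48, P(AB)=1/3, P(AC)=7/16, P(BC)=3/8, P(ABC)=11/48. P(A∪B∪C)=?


P(A∪B∪C) = P(A)+P(B)+P(C) - P(AB)-P(AC)-P(BC) + P(ABC)
= 13/24+5/8+31/48 - 1/3-7/16-3/8 + 11/48
= 43/48

43/48


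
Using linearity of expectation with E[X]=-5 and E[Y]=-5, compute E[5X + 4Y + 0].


E[5X + 4Y + 0] = 5*E[X] + 4*E[Y] + 0
= (5)*(-5) + (4)*(-5) + (0)
= -25 - 20 + 0 = -45

-45


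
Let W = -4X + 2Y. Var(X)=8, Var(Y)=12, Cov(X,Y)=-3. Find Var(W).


Var(-4X + 2Y) = (-4)^2*Var(X) + 2^2*Var(Y) + 2*(-4)*2*Cov(X,Y)
= 16*8 + 4*12 - 16*(-3)
= 128 + 48 + 48 = 224

224


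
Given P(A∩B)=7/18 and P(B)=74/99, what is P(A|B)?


P(A|B) = P(A∩B)/P(B) = (77/198)/(148/198) = 77/148

77/148


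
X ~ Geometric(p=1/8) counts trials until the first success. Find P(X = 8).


P(X=8) = (1-p)^7 * p = (7/8)^7 * 1/8
= 823543/2097152 * 1/8 = 823543/16777216

823543/16777216


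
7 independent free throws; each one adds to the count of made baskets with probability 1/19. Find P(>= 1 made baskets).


P(at least one) = 1 - P(none)
P(none) = (1 - 1/19)^7 = (18/19)^7 = 612220032/893871739
P(at least one) = 1 - 612220032/893871739 = 281651707/893871739

281651707/893871739


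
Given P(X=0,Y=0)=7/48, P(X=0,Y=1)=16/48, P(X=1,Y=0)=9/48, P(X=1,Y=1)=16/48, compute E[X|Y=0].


P(Y=0) = 16/48
E[X|Y=0] = (0*7 + 1*9)/16 = 9/16

9/16


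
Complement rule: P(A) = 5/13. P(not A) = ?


P(A') = 1 - P(A) = 1 - 5/13 = 8/13

8/13


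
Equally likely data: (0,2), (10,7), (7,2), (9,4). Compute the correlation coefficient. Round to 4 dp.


Cov(X,Y) = 5.6250, Var(X) = 15.2500, Var(Y) = 4.1875
rho = Cov/(sqrt(VarX)*sqrt(VarY)) = 0.7039

0.7039


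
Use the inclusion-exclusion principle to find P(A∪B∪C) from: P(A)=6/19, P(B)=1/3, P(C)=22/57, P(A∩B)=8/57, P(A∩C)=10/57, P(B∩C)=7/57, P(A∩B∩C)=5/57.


P(A∪B∪C) = P(A)+P(B)+P(C) - P(AB)-P(AC)-P(BC) + P(ABC)
= 6/19+1/3+22/57 - 8/57-10/57-7/57 + 5/57
= 13/19

13/19


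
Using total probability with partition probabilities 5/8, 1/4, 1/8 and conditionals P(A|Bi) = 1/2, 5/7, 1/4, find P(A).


P(A) = P(A|B1)P(B1) + P(A|B2)P(B2) + P(A|B3)P(B3)
= 1/2*5/8 + 5/7*1/4 + 1/4*1/8
= 5/16 + 5/28 + 1/32 = 117/224

117/224


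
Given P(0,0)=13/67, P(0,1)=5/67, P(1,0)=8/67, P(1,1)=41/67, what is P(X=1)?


P(X=1) = P(1,0)+P(1,1) = 8/67 + 41/67 = 49/67

49/67


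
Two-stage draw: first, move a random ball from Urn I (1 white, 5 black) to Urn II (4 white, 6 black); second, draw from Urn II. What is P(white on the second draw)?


P(transfer white) = 1/6; P(transfer black) = 5/6
If white transferred: Urn II has 5 white of 11, so P(white|white moved) = 5/11
If black transferred: Urn II has 4 white of 11, so P(white|black moved) = 4/11
By total probability: P(white) = 1/6*5/11 + 5/6*4/11 = 25/66

25/66


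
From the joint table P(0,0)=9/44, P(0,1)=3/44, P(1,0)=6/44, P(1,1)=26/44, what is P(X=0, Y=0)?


Read from table: P(X=0, Y=0) = 9/44

9/44


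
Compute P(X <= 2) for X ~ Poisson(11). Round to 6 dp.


P(X<=2) = e^(-11)*11^0/0! + e^(-11)*11^1/1! + e^(-11)*11^2/2!
≈ 0.0000167017 + 0.0001837187 + 0.0010104529
= 0.0012108733
≈ 0.001211

0.001211


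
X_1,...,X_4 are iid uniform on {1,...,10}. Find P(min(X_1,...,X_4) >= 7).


P(min >= 7) = P(all X_i >= 7) = (P(X_1 >= 7))^4
= (4/10)^4 = (2/5)^4 = 16/625

16/625


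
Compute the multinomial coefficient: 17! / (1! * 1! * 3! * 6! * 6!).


17! = 355687428096000
Denominator: 1!=1 * 1!=1 * 3!=6 * 6!=720 * 6!=720
Coefficient = 355687428096000 / 3110400 = 114354240

114354240


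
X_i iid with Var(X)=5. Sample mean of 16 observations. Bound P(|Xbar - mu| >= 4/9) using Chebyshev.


Var(Xbar) = Var(X)/n = 5/16
Chebyshev: P(|Xbar-mu| >= 4/9) <= Var(Xbar)/(4/9)^2 = (5/16)/(16/81) = 405/256
Bound exceeds 1, so trivial bound: 1

1


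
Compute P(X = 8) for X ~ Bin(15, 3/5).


P(X=8) = C(15,8) * p^8 * (1-p)^7
= 6435 * 6561/390625 * 128/78125
= 1080832896/6103515625

1080832896/6103515625


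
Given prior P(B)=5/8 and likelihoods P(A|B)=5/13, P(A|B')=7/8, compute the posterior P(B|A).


P(A) = P(A|B)P(B) + P(A|B')P(B') = 5/13*5/8 + 7/8*3/8 = 473/832
P(B|A) = P(A|B)P(B)/P(A) = (25/104)/(473/832) = 200/473

200/473


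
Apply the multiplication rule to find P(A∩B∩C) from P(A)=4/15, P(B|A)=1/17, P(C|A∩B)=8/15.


P(A∩B∩C) = P(A) * P(B|A) * P(C|A∩B)
= 4/15 * 1/17 * 8/15
= 4/255 * 8/15 = 32/3825

32/3825


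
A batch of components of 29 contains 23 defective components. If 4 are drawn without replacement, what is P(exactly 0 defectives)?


P(X=0) = C(23,0)*C(6,4) / C(29,4)
= 1*15 / 23751
= 15/23751 = 5/7917

5/7917


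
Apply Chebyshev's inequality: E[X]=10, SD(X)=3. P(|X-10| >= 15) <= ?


k = 15/3 = 5
Chebyshev: P(|X-mu| >= k*sigma) <= 1/k^2 = 1/5^2 = 1/25

1/25


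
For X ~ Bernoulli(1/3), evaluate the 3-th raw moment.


For Bernoulli: X in {0,1}
E[X^3] = 0^3*(1-1/3) + 1^3*1/3 = 1/3

1/3


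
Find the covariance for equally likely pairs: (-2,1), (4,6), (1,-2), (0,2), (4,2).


E[X]=7/5, E[Y]=9/5, E[XY]=28/5
Cov(X,Y) = E[XY] - E[X]E[Y] = 28/5 - 7/5*9/5 = 77/25

77/25


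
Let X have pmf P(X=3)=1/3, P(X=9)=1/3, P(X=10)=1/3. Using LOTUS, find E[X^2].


E[X^2] = sum(g(x)*P(x))
= 9*1/3 + 81*1/3 + 100*1/3
= 190/3

190/3


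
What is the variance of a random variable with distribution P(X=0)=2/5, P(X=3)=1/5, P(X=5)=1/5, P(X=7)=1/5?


E[X] = 3, E[X^2] = 83/5
Var(X) = E[X^2] - (E[X])^2 = 83/5 - (3)^2 = 38/5

38/5


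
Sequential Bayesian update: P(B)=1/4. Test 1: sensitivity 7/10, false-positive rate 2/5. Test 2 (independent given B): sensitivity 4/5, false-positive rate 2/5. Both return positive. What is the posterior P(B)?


After test 1: P(+) = 7/10*1/4 + 2/5*3/4 = 19/40
P(B|+) = (7/40)/(19/40) = 7/19
After test 2 (use post1 as new prior): P(+) = 4/5*7/19 + 2/5*12/19 = 52/95
P(B|+,+) = (28/95)/(52/95) = 7/13

7/13


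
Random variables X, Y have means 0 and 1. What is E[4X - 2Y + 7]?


E[4X - 2Y + 7] = 4*E[X] - 2*E[Y] + 7
= (4)*(0) + (-2)*(1) + (7)
= 0 - 2 + 7 = 5

5


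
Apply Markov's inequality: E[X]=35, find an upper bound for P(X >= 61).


Markov: P(X >= a) <= E[X]/a
P(X >= 61) <= 35/61

35/61


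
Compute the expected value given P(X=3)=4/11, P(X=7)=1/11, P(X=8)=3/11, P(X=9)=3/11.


E[X] = sum(x * P(x))
= 3*4/11 + 7*1/11 + 8*3/11 + 9*3/11
= 70/11

70/11


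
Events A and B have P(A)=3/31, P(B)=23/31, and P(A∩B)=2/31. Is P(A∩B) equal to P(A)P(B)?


P(A)*P(B) = 3/31*23/31 = 69/961
P(A∩B) = 2/31 != 69/961, so not independent

No, A and B are not independent


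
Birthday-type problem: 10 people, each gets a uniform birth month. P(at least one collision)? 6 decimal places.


P(all different) = prod((12-i)/12 for i=0..9) = 0.003868
P(at least one match) = 1 - 0.003868 = 0.996132

0.996132


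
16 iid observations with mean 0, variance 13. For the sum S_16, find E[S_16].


E[S_n] = n*E[X_1] = 16*0 = 0

0


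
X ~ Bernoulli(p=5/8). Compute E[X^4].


For Bernoulli: X in {0,1}
E[X^4] = 0^4*(1-5/8) + 1^4*5/8 = 5/8

5/8


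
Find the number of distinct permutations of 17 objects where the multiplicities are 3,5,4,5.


17! = 355687428096000
Denominator: 3!=6 * 5!=120 * 4!=24 * 5!=120
Coefficient = 355687428096000 / 2073600 = 171531360

171531360


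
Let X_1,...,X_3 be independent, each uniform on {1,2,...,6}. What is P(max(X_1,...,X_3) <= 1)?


P(max <= 1) = P(all X_i <= 1) = (P(X_1 <= 1))^3
= (1/6)^3 = 1/216

1/216


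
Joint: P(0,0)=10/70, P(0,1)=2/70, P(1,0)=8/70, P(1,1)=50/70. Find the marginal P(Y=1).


P(Y=1) = P(0,1)+P(1,1) = 2/70 + 50/70 = 52/70 = 26/35

26/35


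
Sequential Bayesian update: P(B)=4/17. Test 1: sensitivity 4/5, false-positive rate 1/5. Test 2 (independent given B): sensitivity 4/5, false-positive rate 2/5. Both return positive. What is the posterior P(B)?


After test 1: P(+) = 4/5*4/17 + 1/5*13/17 = 29/85
P(B|+) = (16/85)/(29/85) = 16/29
After test 2 (use post1 as new prior): P(+) = 4/5*16/29 + 2/5*13/29 = 18/29
P(B|+,+) = (64/145)/(18/29) = 32/45

32/45


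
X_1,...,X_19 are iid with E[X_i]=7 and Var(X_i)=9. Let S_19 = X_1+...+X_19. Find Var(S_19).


By independence, Var(S_n) = n*Var(X_1) = 19*9 = 171

171


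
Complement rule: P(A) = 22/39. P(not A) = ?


P(A') = 1 - P(A) = 1 - 22/39 = 17/39

17/39


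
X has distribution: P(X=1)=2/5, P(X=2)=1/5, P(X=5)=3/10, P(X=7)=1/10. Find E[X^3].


E[X^3] = sum(g(x)*P(x))
= 1*2/5 + 8*1/5 + 125*3/10 + 343*1/10
= 369/5

369/5


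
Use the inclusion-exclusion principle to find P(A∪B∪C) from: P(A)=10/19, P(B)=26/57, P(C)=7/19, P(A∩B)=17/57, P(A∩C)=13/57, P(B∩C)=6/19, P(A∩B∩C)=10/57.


P(A∪B∪C) = P(A)+P(B)+P(C) - P(AB)-P(AC)-P(BC) + P(ABC)
= 10/19+26/57+7/19 - 17/57-13/57-6/19 + 10/57
= 13/19

13/19


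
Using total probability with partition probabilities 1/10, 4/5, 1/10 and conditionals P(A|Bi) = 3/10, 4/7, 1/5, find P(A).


P(A) = P(A|B1)P(B1) + P(A|B2)P(B2) + P(A|B3)P(B3)
= 3/10*1/10 + 4/7*4/5 + 1/5*1/10
= 3/100 + 16/35 + 1/50 = 71/140

71/140


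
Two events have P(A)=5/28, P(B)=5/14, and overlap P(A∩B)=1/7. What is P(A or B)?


P(A∪B) = P(A) + P(B) - P(A∩B)
= 5/28 + 5/14 - 1/7 = 11/28

11/28


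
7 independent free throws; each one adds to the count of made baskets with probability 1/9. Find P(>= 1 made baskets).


P(at least one) = 1 - P(none)
P(none) = (1 - 1/9)^7 = (8/9)^7 = 2097152/4782969
P(at least one) = 1 - 2097152/4782969 = 2685817/4782969

2685817/4782969


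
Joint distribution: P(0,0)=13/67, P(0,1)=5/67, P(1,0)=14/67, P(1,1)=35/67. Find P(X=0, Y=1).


Read from table: P(X=0, Y=1) = 5/67

5/67


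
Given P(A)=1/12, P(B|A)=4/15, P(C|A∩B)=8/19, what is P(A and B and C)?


P(A∩B∩C) = P(A) * P(B|A) * P(C|A∩B)
= 1/12 * 4/15 * 8/19
= 1/45 * 8/19 = 8/855

8/855


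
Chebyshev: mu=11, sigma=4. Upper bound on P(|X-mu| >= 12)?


k = 12/4 = 3
Chebyshev: P(|X-mu| >= k*sigma) <= 1/k^2 = 1/3^2 = 1/9

1/9


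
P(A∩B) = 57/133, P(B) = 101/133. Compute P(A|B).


P(A|B) = P(A∩B)/P(B) = (57/133)/(101/133) = 57/101

57/101


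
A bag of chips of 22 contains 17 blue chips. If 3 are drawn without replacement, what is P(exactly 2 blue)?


P(X=2) = C(17,2)*C(5,1) / C(22,3)
= 136*5 / 1540
= 680/1540 = 34/77

34/77


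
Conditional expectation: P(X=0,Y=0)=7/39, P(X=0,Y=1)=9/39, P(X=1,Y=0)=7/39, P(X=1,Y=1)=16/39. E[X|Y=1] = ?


P(Y=1) = 25/39
E[X|Y=1] = (0*9 + 1*16)/25 = 16/25

16/25


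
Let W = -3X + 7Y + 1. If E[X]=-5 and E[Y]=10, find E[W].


E[-3X + 7Y + 1] = -3*E[X] + 7*E[Y] + 1
= (-3)*(-5) + (7)*(10) + (1)
= 15 + 70 + 1 = 86

86


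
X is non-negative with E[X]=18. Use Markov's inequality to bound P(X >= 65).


Markov: P(X >= a) <= E[X]/a
P(X >= 65) <= 18/65

18/65


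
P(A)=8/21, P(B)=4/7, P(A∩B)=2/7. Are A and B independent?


P(A)*P(B) = 8/21*4/7 = 32/147
P(A∩B) = 2/7 != 32/147, so not independent

No, A and B are not independent


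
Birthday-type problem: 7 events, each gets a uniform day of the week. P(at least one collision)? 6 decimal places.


P(all different) = prod((7-i)/7 for i=0..6) = 0.006120
P(at least one match) = 1 - 0.006120 = 0.993880

0.993880


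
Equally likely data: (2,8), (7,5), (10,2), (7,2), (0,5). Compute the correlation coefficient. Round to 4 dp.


Cov(X,Y) = -5.8800, Var(X) = 13.3600, Var(Y) = 5.0400
rho = Cov/(sqrt(VarX)*sqrt(VarY)) = -0.7166

-0.7166


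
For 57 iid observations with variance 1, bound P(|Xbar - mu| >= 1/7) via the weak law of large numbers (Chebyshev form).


Var(Xbar) = Var(X)/n = 1/57
Chebyshev: P(|Xbar-mu| >= 1/7) <= Var(Xbar)/(1/7)^2 = (1/57)/(1/49) = 49/57

49/57


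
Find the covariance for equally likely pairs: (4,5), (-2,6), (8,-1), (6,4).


E[X]=4, E[Y]=7/2, E[XY]=6
Cov(X,Y) = E[XY] - E[X]E[Y] = 6 - 4*7/2 = -8

-8


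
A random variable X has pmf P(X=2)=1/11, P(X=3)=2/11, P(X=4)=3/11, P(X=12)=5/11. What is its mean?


E[X] = sum(x * P(x))
= 2*1/11 + 3*2/11 + 4*3/11 + 12*5/11
= 80/11

80/11


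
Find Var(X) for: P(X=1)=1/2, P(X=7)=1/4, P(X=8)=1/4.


E[X] = 17/4, E[X^2] = 115/4
Var(X) = E[X^2] - (E[X])^2 = 115/4 - (17/4)^2 = 171/16

171/16


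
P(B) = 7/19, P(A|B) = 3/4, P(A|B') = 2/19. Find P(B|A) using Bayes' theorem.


P(A) = P(A|B)P(B) + P(A|B')P(B') = 3/4*7/19 + 2/19*12/19 = 495/1444
P(B|A) = P(A|B)P(B)/P(A) = (21/76)/(495/1444) = 133/165

133/165


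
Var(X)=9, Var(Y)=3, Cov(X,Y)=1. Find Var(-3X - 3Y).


Var(-3X - 3Y) = (-3)^2*Var(X) + (-3)^2*Var(Y) + 2*(-3)*(-3)*Cov(X,Y)
= 9*9 + 9*3 + 18*1
= 81 + 27 + 18 = 126

126


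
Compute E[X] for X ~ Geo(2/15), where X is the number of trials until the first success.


For geometric (trials until first success), E[X] = 1/p = 1/(2/15) = 15/2

15/2


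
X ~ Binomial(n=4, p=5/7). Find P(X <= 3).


P(X<=3) = P(X=0) + P(X=1) + P(X=2) + P(X=3)
= 16/2401 + 160/2401 + 600/2401 + 1000/2401
= 1776/2401

1776/2401


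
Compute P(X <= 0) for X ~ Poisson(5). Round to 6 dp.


P(X<=0) = e^(-5)*5^0/0!
≈ 0.0067379470
≈ 0.006738

0.006738


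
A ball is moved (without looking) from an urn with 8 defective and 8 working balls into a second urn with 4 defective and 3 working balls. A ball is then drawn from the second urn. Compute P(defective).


P(transfer defective) = 8/16 = 1/2; P(transfer working) = 1/2
If defective transferred: Urn II has 5 defective of 8, so P(defective|defective moved) = 5/8
If working transferred: Urn II has 4 defective of 8, so P(defective|working moved) = 1/2
By total probability: P(defective) = 1/2*5/8 + 1/2*1/2 = 9/16

9/16


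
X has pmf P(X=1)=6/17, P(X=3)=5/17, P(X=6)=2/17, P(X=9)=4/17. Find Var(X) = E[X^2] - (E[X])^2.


E[X] = 69/17, E[X^2] = 447/17
Var(X) = E[X^2] - (E[X])^2 = 447/17 - (69/17)^2 = 2838/289

2838/289


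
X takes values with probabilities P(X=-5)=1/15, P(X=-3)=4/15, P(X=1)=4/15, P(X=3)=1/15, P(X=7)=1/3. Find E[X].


E[X] = sum(x * P(x))
= -5*1/15 - 3*4/15 + 1*4/15 + 3*1/15 + 7*1/3
= 5/3

5/3


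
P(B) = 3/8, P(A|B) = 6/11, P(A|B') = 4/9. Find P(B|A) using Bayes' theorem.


P(A) = P(A|B)P(B) + P(A|B')P(B') = 6/11*3/8 + 4/9*5/8 = 191/396
P(B|A) = P(A|B)P(B)/P(A) = (9/44)/(191/396) = 81/191

81/191


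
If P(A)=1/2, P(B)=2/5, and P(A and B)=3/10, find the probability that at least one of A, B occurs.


P(A∪B) = P(A) + P(B) - P(A∩B)
= 1/2 + 2/5 - 3/10 = 3/5

3/5


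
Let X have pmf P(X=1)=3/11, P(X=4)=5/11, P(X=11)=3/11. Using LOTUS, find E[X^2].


E[X^2] = sum(g(x)*P(x))
= 1*3/11 + 16*5/11 + 121*3/11
= 446/11

446/11


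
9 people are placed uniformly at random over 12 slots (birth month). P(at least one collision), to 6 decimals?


P(all different) = prod((12-i)/12 for i=0..8) = 0.015472
P(at least one match) = 1 - 0.015472 = 0.984528

0.984528


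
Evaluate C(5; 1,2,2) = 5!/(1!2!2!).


5! = 120
Denominator: 1!=1 * 2!=2 * 2!=2
Coefficient = 120 / 4 = 30

30


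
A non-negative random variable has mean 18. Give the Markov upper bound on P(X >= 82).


Markov: P(X >= a) <= E[X]/a
P(X >= 82) <= 18/82 = 9/41

9/41


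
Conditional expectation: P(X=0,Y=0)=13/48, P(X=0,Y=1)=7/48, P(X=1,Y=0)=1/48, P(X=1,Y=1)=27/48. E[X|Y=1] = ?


P(Y=1) = 34/48
E[X|Y=1] = (0*7 + 1*27)/34 = 27/34

27/34


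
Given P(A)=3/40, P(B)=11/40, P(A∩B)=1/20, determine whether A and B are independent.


P(A)*P(B) = 3/40*11/40 = 33/1600
P(A∩B) = 1/20 != 33/1600, so not independent

No, A and B are not independent


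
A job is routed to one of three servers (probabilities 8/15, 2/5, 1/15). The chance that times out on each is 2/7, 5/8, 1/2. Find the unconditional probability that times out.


P(A) = P(A|B1)P(B1) + P(A|B2)P(B2) + P(A|B3)P(B3)
= 2/7*8/15 + 5/8*2/5 + 1/2*1/15
= 16/105 + 1/4 + 1/30 = 61/140

61/140


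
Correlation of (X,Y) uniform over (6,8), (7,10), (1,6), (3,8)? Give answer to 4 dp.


Cov(X,Y) = 3.0000, Var(X) = 5.6875, Var(Y) = 2.0000
rho = Cov/(sqrt(VarX)*sqrt(VarY)) = 0.8895

0.8895


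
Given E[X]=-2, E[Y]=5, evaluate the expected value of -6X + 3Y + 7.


E[-6X + 3Y + 7] = -6*E[X] + 3*E[Y] + 7
= (-6)*(-2) + (3)*(5) + (7)
= 12 + 15 + 7 = 34

34


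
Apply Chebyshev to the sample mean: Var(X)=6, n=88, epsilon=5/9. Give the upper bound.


Var(Xbar) = Var(X)/n = 6/88
Chebyshev: P(|Xbar-mu| >= 5/9) <= Var(Xbar)/(5/9)^2 = (3/44)/(25/81) = 243/1100

243/1100


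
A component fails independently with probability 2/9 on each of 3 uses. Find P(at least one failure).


P(at least one) = 1 - P(none)
P(none) = (1 - 2/9)^3 = (7/9)^3 = 343/729
P(at least one) = 1 - 343/729 = 386/729

386/729


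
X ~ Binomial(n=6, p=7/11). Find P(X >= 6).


P(X>=6) = P(X=6)
= 117649/1771561
= 117649/1771561

117649/1771561


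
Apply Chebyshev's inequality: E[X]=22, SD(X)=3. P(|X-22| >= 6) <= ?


k = 6/3 = 2
Chebyshev: P(|X-mu| >= k*sigma) <= 1/k^2 = 1/2^2 = 1/4

1/4


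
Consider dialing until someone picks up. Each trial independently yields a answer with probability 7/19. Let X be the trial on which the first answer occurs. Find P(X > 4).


P(X > 4) = P(first 4 trials all fail) = (1-p)^4 = (12/19)^4 = 20736/130321

20736/130321


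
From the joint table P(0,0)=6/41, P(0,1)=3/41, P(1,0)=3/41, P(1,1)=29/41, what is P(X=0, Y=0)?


Read from table: P(X=0, Y=0) = 6/41

6/41


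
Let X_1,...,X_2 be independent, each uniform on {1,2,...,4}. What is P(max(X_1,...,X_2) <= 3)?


P(max <= 3) = P(all X_i <= 3) = (P(X_1 <= 3))^2
= (3/4)^2 = 9/16

9/16


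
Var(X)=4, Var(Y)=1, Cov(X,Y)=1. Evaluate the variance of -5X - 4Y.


Var(-5X - 4Y) = (-5)^2*Var(X) + (-4)^2*Var(Y) + 2*(-5)*(-4)*Cov(X,Y)
= 25*4 + 16*1 + 40*1
= 100 + 16 + 40 = 156

156


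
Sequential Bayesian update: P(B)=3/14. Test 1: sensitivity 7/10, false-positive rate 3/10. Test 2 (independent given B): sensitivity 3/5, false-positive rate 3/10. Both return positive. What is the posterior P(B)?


After test 1: P(+) = 7/10*3/14 + 3/10*11/14 = 27/70
P(B|+) = (3/20)/(27/70) = 7/18
After test 2 (use post1 as new prior): P(+) = 3/5*7/18 + 3/10*11/18 = 5/12
P(B|+,+) = (7/30)/(5/12) = 14/25

14/25


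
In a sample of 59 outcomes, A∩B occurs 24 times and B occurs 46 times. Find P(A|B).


P(A|B) = P(A∩B)/P(B) = (24/59)/(46/59) = 24/46 = 12/23

12/23


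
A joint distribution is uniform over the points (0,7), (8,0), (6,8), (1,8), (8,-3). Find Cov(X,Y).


E[X]=23/5, E[Y]=4, E[XY]=32/5
Cov(X,Y) = E[XY] - E[X]E[Y] = 32/5 - 23/5*4 = -12

-12


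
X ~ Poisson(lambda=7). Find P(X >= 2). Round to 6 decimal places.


P(X>=2) = 1 - P(X<=1) = 1 - (e^(-7)*7^0/0! + e^(-7)*7^1/1!)
≈ 1 - (0.0009118820 + 0.0063831738)
= 1 - 0.0072950558 = 0.9927049442
≈ 0.992705

0.992705


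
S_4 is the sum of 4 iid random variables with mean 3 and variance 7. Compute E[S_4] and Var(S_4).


E[S_n] = n*mu = 4*3 = 12
Var(S_n) = n*sigma^2 = 4*7 = 28

E[S_4]=12, Var(S_4)=28


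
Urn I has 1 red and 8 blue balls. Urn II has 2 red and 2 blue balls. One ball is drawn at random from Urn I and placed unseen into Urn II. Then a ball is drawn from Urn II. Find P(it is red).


P(transfer red) = 1/9; P(transfer blue) = 8/9
If red transferred: Urn II has 3 red of 5, so P(red|red moved) = 3/5
If blue transferred: Urn II has 2 red of 5, so P(red|blue moved) = 2/5
By total probability: P(red) = 1/9*3/5 + 8/9*2/5 = 19/45

19/45


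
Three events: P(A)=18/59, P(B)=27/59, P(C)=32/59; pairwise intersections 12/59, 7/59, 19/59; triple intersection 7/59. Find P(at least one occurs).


P(A∪B∪C) = P(A)+P(B)+P(C) - P(AB)-P(AC)-P(BC) + P(ABC)
= 18/59+27/59+32/59 - 12/59-7/59-19/59 + 7/59
= 46/59

46/59


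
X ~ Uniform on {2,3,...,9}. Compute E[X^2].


E[X^2] = (1/8) * sum(x^2 for x=2..9)
= 284/8 = 71/2

71/2


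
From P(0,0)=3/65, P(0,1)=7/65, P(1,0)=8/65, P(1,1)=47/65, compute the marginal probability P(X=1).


P(X=1) = P(1,0)+P(1,1) = 8/65 + 47/65 = 55/65 = 11/13

11/13


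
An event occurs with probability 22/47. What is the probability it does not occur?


P(A') = 1 - P(A) = 1 - 22/47 = 25/47

25/47


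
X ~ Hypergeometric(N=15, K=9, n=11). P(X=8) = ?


P(X=8) = C(9,8)*C(6,3) / C(15,11)
= 9*20 / 1365
= 180/1365 = 12/91

12/91


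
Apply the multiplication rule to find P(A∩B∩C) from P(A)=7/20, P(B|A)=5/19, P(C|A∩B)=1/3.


P(A∩B∩C) = P(A) * P(B|A) * P(C|A∩B)
= 7/20 * 5/19 * 1/3
= 7/76 * 1/3 = 7/228

7/228


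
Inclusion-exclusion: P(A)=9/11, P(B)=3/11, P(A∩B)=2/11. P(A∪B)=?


P(A∪B) = P(A) + P(B) - P(A∩B)
= 9/11 + 3/11 - 2/11 = 10/11

10/11


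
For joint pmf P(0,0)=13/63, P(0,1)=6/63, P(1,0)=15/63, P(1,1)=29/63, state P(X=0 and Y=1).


Read from table: P(X=0, Y=1) = 6/63 = 2/21

2/21


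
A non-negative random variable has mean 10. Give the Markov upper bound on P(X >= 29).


Markov: P(X >= a) <= E[X]/a
P(X >= 29) <= 10/29

10/29


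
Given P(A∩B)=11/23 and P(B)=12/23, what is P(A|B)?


P(A|B) = P(A∩B)/P(B) = (11/23)/(12/23) = 11/12

11/12


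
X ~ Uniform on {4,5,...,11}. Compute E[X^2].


E[X^2] = (1/8) * sum(x^2 for x=4..11)
= 492/8 = 123/2

123/2


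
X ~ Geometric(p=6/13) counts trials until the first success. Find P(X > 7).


P(X > 7) = P(first 7 trials all fail) = (1-p)^7 = (7/13)^7 = 823543/62748517

823543/62748517


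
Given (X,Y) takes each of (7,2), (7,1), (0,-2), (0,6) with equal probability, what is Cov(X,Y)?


E[X]=7/2, E[Y]=7/4, E[XY]=21/4
Cov(X,Y) = E[XY] - E[X]E[Y] = 21/4 - 7/2*7/4 = -7/8

-7/8


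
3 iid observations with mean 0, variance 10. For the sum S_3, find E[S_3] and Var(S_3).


E[S_n] = n*mu = 3*0 = 0
Var(S_n) = n*sigma^2 = 3*10 = 30

E[S_3]=0, Var(S_3)=30


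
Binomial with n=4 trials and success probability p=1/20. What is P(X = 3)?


P(X=3) = C(4,3) * p^3 * (1-p)^1
= 4 * 1/8000 * 19/20
= 19/40000

19/40000


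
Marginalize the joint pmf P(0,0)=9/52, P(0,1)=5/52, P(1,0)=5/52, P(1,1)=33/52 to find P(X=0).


P(X=0) = P(0,0)+P(0,1) = 9/52 + 5/52 = 14/52 = 7/26

7/26


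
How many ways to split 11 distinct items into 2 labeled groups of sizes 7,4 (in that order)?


11! = 39916800
Denominator: 7!=5040 * 4!=24
Coefficient = 39916800 / 120960 = 330

330


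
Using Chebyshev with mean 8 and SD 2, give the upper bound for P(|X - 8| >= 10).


k = 10/2 = 5
Chebyshev: P(|X-mu| >= k*sigma) <= 1/k^2 = 1/5^2 = 1/25

1/25


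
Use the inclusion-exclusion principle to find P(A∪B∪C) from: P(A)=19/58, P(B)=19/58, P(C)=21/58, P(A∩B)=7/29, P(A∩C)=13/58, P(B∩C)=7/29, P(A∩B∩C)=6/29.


P(A∪B∪C) = P(A)+P(B)+P(C) - P(AB)-P(AC)-P(BC) + P(ABC)
= 19/58+19/58+21/58 - 7/29-13/58-7/29 + 6/29
= 15/29

15/29


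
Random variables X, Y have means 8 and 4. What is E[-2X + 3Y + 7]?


E[-2X + 3Y + 7] = -2*E[X] + 3*E[Y] + 7
= (-2)*(8) + (3)*(4) + (7)
= -16 + 12 + 7 = 3

3


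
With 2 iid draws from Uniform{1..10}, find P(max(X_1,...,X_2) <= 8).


P(max <= 8) = P(all X_i <= 8) = (P(X_1 <= 8))^2
= (8/10)^2 = (4/5)^2 = 16/25

16/25


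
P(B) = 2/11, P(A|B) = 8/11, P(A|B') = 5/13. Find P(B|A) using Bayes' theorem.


P(A) = P(A|B)P(B) + P(A|B')P(B') = 8/11*2/11 + 5/13*9/11 = 703/1573
P(B|A) = P(A|B)P(B)/P(A) = (16/121)/(703/1573) = 208/703

208/703


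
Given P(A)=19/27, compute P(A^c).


P(A') = 1 - P(A) = 1 - 19/27 = 8/27

8/27


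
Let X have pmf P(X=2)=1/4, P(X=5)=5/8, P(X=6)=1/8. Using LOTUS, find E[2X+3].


E[2X+3] = sum(g(x)*P(x))
= 7*1/4 + 13*5/8 + 15*1/8
= 47/4

47/4


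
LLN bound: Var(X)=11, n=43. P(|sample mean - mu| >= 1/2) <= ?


Var(Xbar) = Var(X)/n = 11/43
Chebyshev: P(|Xbar-mu| >= 1/2) <= Var(Xbar)/(1/2)^2 = (11/43)/(1/4) = 44/43
Bound exceeds 1, so trivial bound: 1

1


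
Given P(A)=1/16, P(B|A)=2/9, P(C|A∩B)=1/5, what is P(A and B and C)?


P(A∩B∩C) = P(A) * P(B|A) * P(C|A∩B)
= 1/16 * 2/9 * 1/5
= 1/72 * 1/5 = 1/360

1/360


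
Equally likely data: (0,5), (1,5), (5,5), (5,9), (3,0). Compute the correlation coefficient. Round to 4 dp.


Cov(X,Y) = 1.5600, Var(X) = 4.1600, Var(Y) = 8.1600
rho = Cov/(sqrt(VarX)*sqrt(VarY)) = 0.2678

0.2678


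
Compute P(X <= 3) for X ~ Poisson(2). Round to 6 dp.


P(X<=3) = e^(-2)*2^0/0! + e^(-2)*2^1/1! + e^(-2)*2^2/2! + e^(-2)*2^3/3!
≈ 0.1353352832 + 0.2706705665 + 0.2706705665 + 0.1804470443
= 0.8571234605
≈ 0.857123

0.857123


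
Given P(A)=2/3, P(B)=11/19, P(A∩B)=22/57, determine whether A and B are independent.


P(A)*P(B) = 2/3*11/19 = 22/57
P(A∩B) = 22/57, which equals P(A)P(B), so independent

Yes, A and B are independent


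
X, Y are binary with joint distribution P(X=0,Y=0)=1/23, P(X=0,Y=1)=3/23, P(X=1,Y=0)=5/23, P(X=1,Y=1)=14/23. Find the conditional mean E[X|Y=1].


P(Y=1) = 17/23
E[X|Y=1] = (0*3 + 1*14)/17 = 14/17

14/17


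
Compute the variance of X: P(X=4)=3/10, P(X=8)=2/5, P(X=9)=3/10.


E[X] = 71/10, E[X^2] = 547/10
Var(X) = E[X^2] - (E[X])^2 = 547/10 - (71/10)^2 = 429/100

429/100


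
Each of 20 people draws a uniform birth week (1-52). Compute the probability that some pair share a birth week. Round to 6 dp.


P(all different) = prod((52-i)/52 for i=0..19) = 0.014669
P(at least one match) = 1 - 0.014669 = 0.985331

0.985331


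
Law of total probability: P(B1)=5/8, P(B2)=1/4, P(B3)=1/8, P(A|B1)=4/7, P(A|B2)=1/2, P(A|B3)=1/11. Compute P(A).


P(A) = P(A|B1)P(B1) + P(A|B2)P(B2) + P(A|B3)P(B3)
= 4/7*5/8 + 1/2*1/4 + 1/11*1/8
= 5/14 + 1/8 + 1/88 = 38/77

38/77


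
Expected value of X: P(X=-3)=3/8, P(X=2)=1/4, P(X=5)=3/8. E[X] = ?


E[X] = sum(x * P(x))
= -3*3/8 + 2*1/4 + 5*3/8
= 5/4

5/4


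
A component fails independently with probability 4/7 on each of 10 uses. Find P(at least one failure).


P(at least one) = 1 - P(none)
P(none) = (1 - 4/7)^10 = (3/7)^10 = 59049/282475249
P(at least one) = 1 - 59049/282475249 = 282416200/282475249

282416200/282475249


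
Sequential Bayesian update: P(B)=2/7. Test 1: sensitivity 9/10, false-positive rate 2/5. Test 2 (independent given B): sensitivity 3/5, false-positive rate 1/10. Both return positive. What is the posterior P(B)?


After test 1: P(+) = 9/10*2/7 + 2/5*5/7 = 19/35
P(B|+) = (9/35)/(19/35) = 9/19
After test 2 (use post1 as new prior): P(+) = 3/5*9/19 + 1/10*10/19 = 32/95
P(B|+,+) = (27/95)/(32/95) = 27/32

27/32


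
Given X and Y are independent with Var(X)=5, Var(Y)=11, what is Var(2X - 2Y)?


Independence => Cov(X,Y)=0
Var(2X - 2Y) = 2^2*Var(X) + (-2)^2*Var(Y)
= 4*5 + 4*11 = 64

64


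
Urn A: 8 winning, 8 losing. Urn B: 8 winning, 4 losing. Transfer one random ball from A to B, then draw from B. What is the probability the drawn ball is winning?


P(transfer winning) = 8/16 = 1/2; P(transfer losing) = 1/2
If winning transferred: Urn II has 9 winning of 13, so P(winning|winning moved) = 9/13
If losing transferred: Urn II has 8 winning of 13, so P(winning|losing moved) = 8/13
By total probability: P(winning) = 1/2*9/13 + 1/2*8/13 = 17/26

17/26


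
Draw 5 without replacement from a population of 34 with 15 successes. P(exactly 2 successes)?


P(X=2) = C(15,2)*C(19,3) / C(34,5)
= 105*969 / 278256
= 101745/278256 = 1995/5456

1995/5456


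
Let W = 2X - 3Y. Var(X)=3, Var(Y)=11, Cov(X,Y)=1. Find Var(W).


Var(2X - 3Y) = 2^2*Var(X) + (-3)^2*Var(Y) + 2*2*(-3)*Cov(X,Y)
= 4*3 + 9*11 - 12*1
= 12 + 99 - 12 = 99

99


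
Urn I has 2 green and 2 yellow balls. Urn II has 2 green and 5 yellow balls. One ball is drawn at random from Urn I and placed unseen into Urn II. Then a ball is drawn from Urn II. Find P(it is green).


P(transfer green) = 2/4 = 1/2; P(transfer yellow) = 1/2
If green transferred: Urn II has 3 green of 8, so P(green|green moved) = 3/8
If yellow transferred: Urn II has 2 green of 8, so P(green|yellow moved) = 1/4
By total probability: P(green) = 1/2*3/8 + 1/2*1/4 = 5/16

5/16


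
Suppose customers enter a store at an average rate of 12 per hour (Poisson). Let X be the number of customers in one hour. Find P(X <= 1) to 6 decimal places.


P(X<=1) = e^(-12)*12^0/0! + e^(-12)*12^1/1!
≈ 0.0000061442 + 0.0000737305
= 0.0000798747
≈ 0.000080

0.000080


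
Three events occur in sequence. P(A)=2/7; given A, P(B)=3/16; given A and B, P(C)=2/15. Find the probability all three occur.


P(A∩B∩C) = P(A) * P(B|A) * P(C|A∩B)
= 2/7 * 3/16 * 2/15
= 3/56 * 2/15 = 1/140

1/140
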